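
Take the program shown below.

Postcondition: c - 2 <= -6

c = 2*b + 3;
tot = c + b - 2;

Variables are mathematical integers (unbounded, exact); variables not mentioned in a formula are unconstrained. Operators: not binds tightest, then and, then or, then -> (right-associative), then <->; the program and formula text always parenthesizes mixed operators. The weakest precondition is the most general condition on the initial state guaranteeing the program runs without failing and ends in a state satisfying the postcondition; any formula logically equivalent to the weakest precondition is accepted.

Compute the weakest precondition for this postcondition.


Working backward. After the program, the postcondition c - 2 <= -6 must hold; in canonical form it is c <= -4.
Before tot := c + b - 2: c <= -4
Before c := 2*b + 3: 2*b <= -7
Answer: WP = 2*b <= -7


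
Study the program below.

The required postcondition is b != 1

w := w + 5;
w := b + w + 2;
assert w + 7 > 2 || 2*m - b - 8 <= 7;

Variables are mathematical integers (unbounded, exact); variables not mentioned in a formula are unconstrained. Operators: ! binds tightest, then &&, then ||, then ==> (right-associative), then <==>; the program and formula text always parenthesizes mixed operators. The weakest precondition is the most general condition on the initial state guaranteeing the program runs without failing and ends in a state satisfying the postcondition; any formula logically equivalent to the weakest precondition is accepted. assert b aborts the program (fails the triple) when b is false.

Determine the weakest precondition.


Working backward. After the program, b != 1 must hold.
Before assert w + 7 > 2 || 2*m - b - 8 <= 7: (w > -5 || 2*m <= b + 15) && b != 1
Before w := b + w + 2: (b + w > -7 || 2*m <= b + 15) && b != 1
Before w := w + 5: (b + w > -12 || 2*m <= b + 15) && b != 1
Answer: WP = (b + w > -12 || 2*m <= b + 15) && b != 1


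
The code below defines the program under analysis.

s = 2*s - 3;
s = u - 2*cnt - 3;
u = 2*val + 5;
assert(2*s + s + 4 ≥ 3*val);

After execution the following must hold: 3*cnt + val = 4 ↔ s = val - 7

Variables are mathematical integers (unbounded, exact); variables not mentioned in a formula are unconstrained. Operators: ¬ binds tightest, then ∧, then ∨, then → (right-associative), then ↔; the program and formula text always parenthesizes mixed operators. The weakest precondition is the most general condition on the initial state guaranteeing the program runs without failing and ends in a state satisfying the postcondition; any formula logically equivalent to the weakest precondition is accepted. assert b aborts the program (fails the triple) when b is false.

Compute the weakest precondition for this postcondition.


Working backward. After the program, 3*cnt + val = 4 ↔ s = val - 7 must hold.
Before assert 2*s + s + 4 ≥ 3*val: 3*s ≥ 3*val - 4 ∧ (3*cnt + val = 4 ↔ s = val - 7)
Before u := 2*val + 5: 3*s ≥ 3*val - 4 ∧ (3*cnt + val = 4 ↔ s = val - 7)
Before s := u - 2*cnt - 3: 3*u ≥ 6*cnt + 3*val + 5 ∧ (3*cnt + val = 4 ↔ u = 2*cnt + val - 4)
Before s := 2*s - 3: 3*u ≥ 6*cnt + 3*val + 5 ∧ (3*cnt + val = 4 ↔ u = 2*cnt + val - 4)
Answer: WP = 3*u ≥ 6*cnt + 3*val + 5 ∧ (3*cnt + val = 4 ↔ u = 2*cnt + val - 4)


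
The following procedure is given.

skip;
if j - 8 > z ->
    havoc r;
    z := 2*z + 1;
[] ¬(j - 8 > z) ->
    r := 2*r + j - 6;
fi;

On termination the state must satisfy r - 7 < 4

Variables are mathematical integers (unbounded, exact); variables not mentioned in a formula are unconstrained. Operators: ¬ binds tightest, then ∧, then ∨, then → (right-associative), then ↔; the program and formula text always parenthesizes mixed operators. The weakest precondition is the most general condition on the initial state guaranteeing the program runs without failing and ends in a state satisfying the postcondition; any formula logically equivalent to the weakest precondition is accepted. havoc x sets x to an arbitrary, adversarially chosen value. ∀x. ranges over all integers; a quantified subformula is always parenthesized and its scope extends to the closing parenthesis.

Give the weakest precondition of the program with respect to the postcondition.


Working backward. After the program, the postcondition r - 7 < 4 must hold; in canonical form it is r < 11.
Then branch requires ∀r_1. r_1 < 11; else branch requires j + 2*r < 17.
Before the if: (j > z + 8 → (∀r_1. r_1 < 11)) ∧ ((¬(j > z + 8)) → j + 2*r < 17)
Before skip: (j > z + 8 → (∀r_1. r_1 < 11)) ∧ ((¬(j > z + 8)) → j + 2*r < 17)
Answer: WP = (j > z + 8 → (∀r_1. r_1 < 11)) ∧ ((¬(j > z + 8)) → j + 2*r < 17)


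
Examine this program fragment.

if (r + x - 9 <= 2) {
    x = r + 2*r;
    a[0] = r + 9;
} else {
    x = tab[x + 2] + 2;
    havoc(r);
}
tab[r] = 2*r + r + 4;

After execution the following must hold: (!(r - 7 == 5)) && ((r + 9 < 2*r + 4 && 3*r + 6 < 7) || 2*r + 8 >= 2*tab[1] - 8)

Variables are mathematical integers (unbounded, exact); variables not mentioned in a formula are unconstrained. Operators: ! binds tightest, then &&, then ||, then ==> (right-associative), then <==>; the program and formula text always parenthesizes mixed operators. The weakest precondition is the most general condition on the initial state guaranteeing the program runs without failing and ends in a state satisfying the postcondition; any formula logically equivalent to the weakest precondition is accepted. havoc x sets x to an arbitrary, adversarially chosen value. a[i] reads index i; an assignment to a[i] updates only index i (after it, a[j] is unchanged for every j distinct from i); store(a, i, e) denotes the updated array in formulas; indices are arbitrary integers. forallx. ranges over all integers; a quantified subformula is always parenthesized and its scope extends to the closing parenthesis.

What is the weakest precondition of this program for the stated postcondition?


Working backward. After the program, the postcondition (!(r - 7 == 5)) && ((r + 9 < 2*r + 4 && 3*r + 6 < 7) || 2*r + 8 >= 2*tab[1] - 8) must hold; in canonical form it is (!(r == 12)) && ((r > 5 && 3*r < 1) || 2*r >= 2*tab[1] - 16).
Before tab[r] := 2*r + r + 4: (!(r == 12)) && ((r > 5 && 3*r < 1) || 2*r >= 2*store(tab, r, 3*r + 4)[1] - 16)
Then branch requires (!(r == 12)) && ((r > 5 && 3*r < 1) || 2*r >= 2*store(tab, r, 3*r + 4)[1] - 16); else branch requires forall r_1. ((!(r_1 == 12)) && ((r_1 > 5 && 3*r_1 < 1) || 2*r_1 >= 2*store(tab, r_1, 3*r_1 + 4)[1] - 16)).
Before the if: (r + x <= 11 ==> ((!(r == 12)) && ((r > 5 && 3*r < 1) || 2*r >= 2*store(tab, r, 3*r + 4)[1] - 16))) && ((!(r + x <= 11)) ==> (forall r_1. ((!(r_1 == 12)) && ((r_1 > 5 && 3*r_1 < 1) || 2*r_1 >= 2*store(tab, r_1, 3*r_1 + 4)[1] - 16))))
Answer: WP = (r + x <= 11 ==> ((!(r == 12)) && ((r > 5 && 3*r < 1) || 2*r >= 2*store(tab, r, 3*r + 4)[1] - 16))) && ((!(r + x <= 11)) ==> (forall r_1. ((!(r_1 == 12)) && ((r_1 > 5 && 3*r_1 < 1) || 2*r_1 >= 2*store(tab, r_1, 3*r_1 + 4)[1] - 16))))


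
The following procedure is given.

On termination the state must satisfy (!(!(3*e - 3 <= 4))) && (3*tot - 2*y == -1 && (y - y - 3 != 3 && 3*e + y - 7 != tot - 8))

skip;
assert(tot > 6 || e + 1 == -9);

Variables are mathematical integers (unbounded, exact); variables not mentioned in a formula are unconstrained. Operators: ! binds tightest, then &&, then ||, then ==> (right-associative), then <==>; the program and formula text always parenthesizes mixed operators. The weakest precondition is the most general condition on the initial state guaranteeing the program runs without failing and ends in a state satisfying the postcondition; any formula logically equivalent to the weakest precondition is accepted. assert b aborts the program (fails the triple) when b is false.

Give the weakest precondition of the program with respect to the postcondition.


Working backward. After the program, the postcondition (!(!(3*e - 3 <= 4))) && (3*tot - 2*y == -1 && (y - y - 3 != 3 && 3*e + y - 7 != tot - 8)) must hold; in canonical form it is 3*e <= 7 && 3*tot == 2*y - 1 && 3*e + y != tot - 1.
Before assert tot > 6 || e + 1 == -9: (tot > 6 || e == -10) && 3*e <= 7 && 3*tot == 2*y - 1 && 3*e + y != tot - 1
Before skip: (tot > 6 || e == -10) && 3*e <= 7 && 3*tot == 2*y - 1 && 3*e + y != tot - 1
Answer: WP = (tot > 6 || e == -10) && 3*e <= 7 && 3*tot == 2*y - 1 && 3*e + y != tot - 1


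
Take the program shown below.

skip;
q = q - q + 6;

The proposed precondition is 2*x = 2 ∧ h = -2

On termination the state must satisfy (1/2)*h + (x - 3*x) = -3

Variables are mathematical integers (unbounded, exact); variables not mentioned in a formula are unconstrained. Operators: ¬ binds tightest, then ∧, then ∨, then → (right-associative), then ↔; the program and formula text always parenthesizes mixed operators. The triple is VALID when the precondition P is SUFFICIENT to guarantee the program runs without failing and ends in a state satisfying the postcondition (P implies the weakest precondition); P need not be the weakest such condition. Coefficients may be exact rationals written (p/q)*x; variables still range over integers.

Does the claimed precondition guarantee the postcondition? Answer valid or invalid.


Working backward. After the program, the postcondition (1/2)*h + (x - 3*x) = -3 must hold; in canonical form it is (1/2)*h = 2*x - 3.
Before q := q - q + 6: (1/2)*h = 2*x - 3
Before skip: (1/2)*h = 2*x - 3
The weakest precondition is (1/2)*h = 2*x - 3.
Check whether 2*x = 2 ∧ h = -2 implies it.
Every state satisfying the precondition satisfies the weakest precondition: the implication holds.
Answer: valid


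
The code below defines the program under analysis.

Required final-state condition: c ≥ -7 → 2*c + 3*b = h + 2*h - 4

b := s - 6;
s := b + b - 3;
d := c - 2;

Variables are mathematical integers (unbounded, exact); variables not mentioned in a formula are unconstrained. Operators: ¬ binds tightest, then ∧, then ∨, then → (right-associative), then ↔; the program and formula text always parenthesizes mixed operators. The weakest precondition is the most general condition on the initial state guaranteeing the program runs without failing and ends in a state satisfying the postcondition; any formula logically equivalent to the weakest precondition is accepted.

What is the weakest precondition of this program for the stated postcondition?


Working backward. After the program, the postcondition c ≥ -7 → 2*c + 3*b = h + 2*h - 4 must hold; in canonical form it is c ≥ -7 → 3*b + 2*c = 3*h - 4.
Before d := c - 2: c ≥ -7 → 3*b + 2*c = 3*h - 4
Before s := b + b - 3: c ≥ -7 → 3*b + 2*c = 3*h - 4
Before b := s - 6: c ≥ -7 → 2*c + 3*s = 3*h + 14
Answer: WP = c ≥ -7 → 2*c + 3*s = 3*h + 14


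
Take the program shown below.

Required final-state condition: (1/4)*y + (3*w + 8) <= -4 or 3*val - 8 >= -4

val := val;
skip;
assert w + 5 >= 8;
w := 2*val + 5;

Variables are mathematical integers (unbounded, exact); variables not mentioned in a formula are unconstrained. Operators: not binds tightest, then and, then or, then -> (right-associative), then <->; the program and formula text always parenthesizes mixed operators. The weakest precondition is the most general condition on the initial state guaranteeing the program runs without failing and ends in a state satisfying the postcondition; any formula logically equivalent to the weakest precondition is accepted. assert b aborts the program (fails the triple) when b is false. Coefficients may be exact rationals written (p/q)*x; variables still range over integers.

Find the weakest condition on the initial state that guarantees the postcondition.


Working backward. After the program, the postcondition (1/4)*y + (3*w + 8) <= -4 or 3*val - 8 >= -4 must hold; in canonical form it is 3*w + (1/4)*y <= -12 or 3*val >= 4.
Before w := 2*val + 5: 6*val + (1/4)*y <= -27 or 3*val >= 4
Before assert w + 5 >= 8: w >= 3 and (6*val + (1/4)*y <= -27 or 3*val >= 4)
Before skip: w >= 3 and (6*val + (1/4)*y <= -27 or 3*val >= 4)
Before val := val: w >= 3 and (6*val + (1/4)*y <= -27 or 3*val >= 4)
Answer: WP = w >= 3 and (6*val + (1/4)*y <= -27 or 3*val >= 4)


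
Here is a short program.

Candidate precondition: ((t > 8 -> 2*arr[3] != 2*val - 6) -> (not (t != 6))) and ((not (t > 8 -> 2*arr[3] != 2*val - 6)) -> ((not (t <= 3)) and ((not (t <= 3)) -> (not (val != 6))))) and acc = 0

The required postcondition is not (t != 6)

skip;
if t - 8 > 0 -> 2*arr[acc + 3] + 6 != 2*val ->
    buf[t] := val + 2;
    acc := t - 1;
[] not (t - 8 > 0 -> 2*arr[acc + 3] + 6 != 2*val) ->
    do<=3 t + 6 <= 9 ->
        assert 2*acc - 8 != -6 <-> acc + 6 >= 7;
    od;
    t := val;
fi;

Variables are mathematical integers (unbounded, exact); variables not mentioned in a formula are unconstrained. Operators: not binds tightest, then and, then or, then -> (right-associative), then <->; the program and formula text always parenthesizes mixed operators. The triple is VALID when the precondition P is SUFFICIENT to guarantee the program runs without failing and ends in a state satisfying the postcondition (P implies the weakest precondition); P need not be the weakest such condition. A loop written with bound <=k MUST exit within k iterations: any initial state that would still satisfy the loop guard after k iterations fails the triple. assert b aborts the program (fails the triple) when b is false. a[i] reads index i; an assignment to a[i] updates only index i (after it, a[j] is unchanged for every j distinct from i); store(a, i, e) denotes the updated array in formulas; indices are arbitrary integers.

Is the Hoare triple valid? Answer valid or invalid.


Working backward. After the program, not (t != 6) must hold.
Then branch requires not (t != 6); else branch requires (t <= 3 -> ((2*acc != 2 <-> acc >= 1) and (t <= 3 -> ((2*acc != 2 <-> acc >= 1) and (t <= 3 -> ((2*acc != 2 <-> acc >= 1) and (not (t <= 3)) and (not (val != 6)))) and ((not (t <= 3)) -> (not (val != 6))))) and ((not (t <= 3)) -> (not (val != 6))))) and ((not (t <= 3)) -> (not (val != 6))).
Before the if: ((t > 8 -> 2*arr[acc + 3] != 2*val - 6) -> (not (t != 6))) and ((not (t > 8 -> 2*arr[acc + 3] != 2*val - 6)) -> ((t <= 3 -> ((2*acc != 2 <-> acc >= 1) and (t <= 3 -> ((2*acc != 2 <-> acc >= 1) and (t <= 3 -> ((2*acc != 2 <-> acc >= 1) and (not (t <= 3)) and (not (val != 6)))) and ((not (t <= 3)) -> (not (val != 6))))) and ((not (t <= 3)) -> (not (val != 6))))) and ((not (t <= 3)) -> (not (val != 6)))))
Before skip: ((t > 8 -> 2*arr[acc + 3] != 2*val - 6) -> (not (t != 6))) and ((not (t > 8 -> 2*arr[acc + 3] != 2*val - 6)) -> ((t <= 3 -> ((2*acc != 2 <-> acc >= 1) and (t <= 3 -> ((2*acc != 2 <-> acc >= 1) and (t <= 3 -> ((2*acc != 2 <-> acc >= 1) and (not (t <= 3)) and (not (val != 6)))) and ((not (t <= 3)) -> (not (val != 6))))) and ((not (t <= 3)) -> (not (val != 6))))) and ((not (t <= 3)) -> (not (val != 6)))))
The weakest precondition is ((t > 8 -> 2*arr[acc + 3] != 2*val - 6) -> (not (t != 6))) and ((not (t > 8 -> 2*arr[acc + 3] != 2*val - 6)) -> ((t <= 3 -> ((2*acc != 2 <-> acc >= 1) and (t <= 3 -> ((2*acc != 2 <-> acc >= 1) and (t <= 3 -> ((2*acc != 2 <-> acc >= 1) and (not (t <= 3)) and (not (val != 6)))) and ((not (t <= 3)) -> (not (val != 6))))) and ((not (t <= 3)) -> (not (val != 6))))) and ((not (t <= 3)) -> (not (val != 6))))).
Check whether ((t > 8 -> 2*arr[3] != 2*val - 6) -> (not (t != 6))) and ((not (t > 8 -> 2*arr[3] != 2*val - 6)) -> ((not (t <= 3)) and ((not (t <= 3)) -> (not (val != 6))))) and acc = 0 implies it.
Every state satisfying the precondition satisfies the weakest precondition: the implication holds.
Answer: valid


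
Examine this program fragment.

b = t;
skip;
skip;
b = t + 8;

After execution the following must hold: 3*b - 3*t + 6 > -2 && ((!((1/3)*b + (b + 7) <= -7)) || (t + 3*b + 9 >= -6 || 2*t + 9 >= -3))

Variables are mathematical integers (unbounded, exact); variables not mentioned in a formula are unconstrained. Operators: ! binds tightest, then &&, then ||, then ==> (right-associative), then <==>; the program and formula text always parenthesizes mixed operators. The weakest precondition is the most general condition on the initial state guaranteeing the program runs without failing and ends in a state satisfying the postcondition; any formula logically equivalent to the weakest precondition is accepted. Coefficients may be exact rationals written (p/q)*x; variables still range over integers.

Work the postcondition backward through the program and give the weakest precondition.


Working backward. After the program, the postcondition 3*b - 3*t + 6 > -2 && ((!((1/3)*b + (b + 7) <= -7)) || (t + 3*b + 9 >= -6 || 2*t + 9 >= -3)) must hold; in canonical form it is 3*b > 3*t - 8 && ((!((4/3)*b <= -14)) || 3*b + t >= -15 || 2*t >= -12).
Before b := t + 8: (!((4/3)*t <= -74/3)) || 4*t >= -39 || 2*t >= -12
Before skip: (!((4/3)*t <= -74/3)) || 4*t >= -39 || 2*t >= -12
Before skip: (!((4/3)*t <= -74/3)) || 4*t >= -39 || 2*t >= -12
Before b := t: (!((4/3)*t <= -74/3)) || 4*t >= -39 || 2*t >= -12
Answer: WP = (!((4/3)*t <= -74/3)) || 4*t >= -39 || 2*t >= -12


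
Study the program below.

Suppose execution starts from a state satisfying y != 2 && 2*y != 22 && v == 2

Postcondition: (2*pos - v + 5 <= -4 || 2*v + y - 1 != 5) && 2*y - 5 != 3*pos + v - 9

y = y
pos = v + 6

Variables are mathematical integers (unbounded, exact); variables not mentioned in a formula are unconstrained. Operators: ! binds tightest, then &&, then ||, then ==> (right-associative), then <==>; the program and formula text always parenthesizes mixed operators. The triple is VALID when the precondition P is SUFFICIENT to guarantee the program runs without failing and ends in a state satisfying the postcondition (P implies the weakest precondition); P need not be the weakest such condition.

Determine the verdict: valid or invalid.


Working backward. After the program, the postcondition (2*pos - v + 5 <= -4 || 2*v + y - 1 != 5) && 2*y - 5 != 3*pos + v - 9 must hold; in canonical form it is (2*pos <= v - 9 || 2*v + y != 6) && 2*y != 3*pos + v - 4.
Before pos := v + 6: (v <= -21 || 2*v + y != 6) && 2*y != 4*v + 14
Before y := y: (v <= -21 || 2*v + y != 6) && 2*y != 4*v + 14
The weakest precondition is (v <= -21 || 2*v + y != 6) && 2*y != 4*v + 14.
Check whether y != 2 && 2*y != 22 && v == 2 implies it.
Every state satisfying the precondition satisfies the weakest precondition: the implication holds.
Answer: valid


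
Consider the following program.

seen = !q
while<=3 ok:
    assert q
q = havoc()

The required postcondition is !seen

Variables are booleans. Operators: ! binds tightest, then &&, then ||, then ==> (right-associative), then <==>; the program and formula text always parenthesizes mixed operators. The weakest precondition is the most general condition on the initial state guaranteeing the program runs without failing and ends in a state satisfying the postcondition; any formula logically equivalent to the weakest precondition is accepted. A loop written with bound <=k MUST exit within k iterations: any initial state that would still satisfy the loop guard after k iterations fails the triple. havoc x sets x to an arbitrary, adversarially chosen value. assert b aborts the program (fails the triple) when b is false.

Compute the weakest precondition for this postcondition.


Working backward. After the program, !seen must hold.
Before havoc q: !seen
Before the loop (bound <=3), unroll the exhaustion recursion (WP_0 = exit-now case; WP_j = one more guarded iteration, up to j = 3):
  WP_0: (!ok) && (!seen)
  WP_1: (ok ==> (q && (!ok) && (!seen))) && ((!ok) ==> (!seen))
  WP_2: (ok ==> (q && (ok ==> (q && (!ok) && (!seen))) && ((!ok) ==> (!seen)))) && ((!ok) ==> (!seen))
  WP_3: (ok ==> (q && (ok ==> (q && (ok ==> (q && (!ok) && (!seen))) && ((!ok) ==> (!seen)))) && ((!ok) ==> (!seen)))) && ((!ok) ==> (!seen))
So before the loop: (ok ==> (q && (ok ==> (q && (ok ==> (q && (!ok) && (!seen))) && ((!ok) ==> (!seen)))) && ((!ok) ==> (!seen)))) && ((!ok) ==> (!seen))
Before seen := !q: (ok ==> (q && (ok ==> (q && (ok ==> (q && (!ok))) && ((!ok) ==> q))) && ((!ok) ==> q))) && ((!ok) ==> q)
Answer: WP = (ok ==> (q && (ok ==> (q && (ok ==> (q && (!ok))) && ((!ok) ==> q))) && ((!ok) ==> q))) && ((!ok) ==> q)


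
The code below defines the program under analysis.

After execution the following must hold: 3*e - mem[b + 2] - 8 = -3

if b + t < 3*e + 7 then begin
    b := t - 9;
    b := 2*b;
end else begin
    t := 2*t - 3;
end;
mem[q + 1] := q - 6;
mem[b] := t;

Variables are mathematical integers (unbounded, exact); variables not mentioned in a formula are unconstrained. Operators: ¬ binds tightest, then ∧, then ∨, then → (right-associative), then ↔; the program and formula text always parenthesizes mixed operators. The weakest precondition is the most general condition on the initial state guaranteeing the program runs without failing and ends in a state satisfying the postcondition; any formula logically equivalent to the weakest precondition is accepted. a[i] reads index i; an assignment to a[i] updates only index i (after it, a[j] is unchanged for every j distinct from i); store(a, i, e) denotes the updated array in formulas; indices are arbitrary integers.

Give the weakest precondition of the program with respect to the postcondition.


Working backward. After the program, the postcondition 3*e - mem[b + 2] - 8 = -3 must hold; in canonical form it is 3*e = mem[b + 2] + 5.
Before mem[b] := t: 3*e = store(mem, b, t)[b + 2] + 5
Before mem[q + 1] := q - 6: 3*e = store(store(mem, q + 1, q - 6), b, t)[b + 2] + 5
Then branch requires 3*e = store(store(mem, q + 1, q - 6), 2*t - 18, t)[2*t - 16] + 5; else branch requires 3*e = store(store(mem, q + 1, q - 6), b, 2*t - 3)[b + 2] + 5.
Before the if: (b + t < 3*e + 7 → 3*e = store(store(mem, q + 1, q - 6), 2*t - 18, t)[2*t - 16] + 5) ∧ ((¬(b + t < 3*e + 7)) → 3*e = store(store(mem, q + 1, q - 6), b, 2*t - 3)[b + 2] + 5)
Answer: WP = (b + t < 3*e + 7 → 3*e = store(store(mem, q + 1, q - 6), 2*t - 18, t)[2*t - 16] + 5) ∧ ((¬(b + t < 3*e + 7)) → 3*e = store(store(mem, q + 1, q - 6), b, 2*t - 3)[b + 2] + 5)


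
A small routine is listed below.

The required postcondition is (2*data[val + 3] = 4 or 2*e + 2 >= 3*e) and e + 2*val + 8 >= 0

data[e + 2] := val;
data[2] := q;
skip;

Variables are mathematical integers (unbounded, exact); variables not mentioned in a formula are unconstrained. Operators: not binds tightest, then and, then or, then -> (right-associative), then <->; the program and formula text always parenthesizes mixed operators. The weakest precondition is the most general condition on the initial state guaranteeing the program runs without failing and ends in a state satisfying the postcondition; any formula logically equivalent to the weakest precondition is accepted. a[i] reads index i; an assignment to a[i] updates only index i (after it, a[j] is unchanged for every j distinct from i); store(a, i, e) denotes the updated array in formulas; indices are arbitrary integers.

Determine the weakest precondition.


Working backward. After the program, the postcondition (2*data[val + 3] = 4 or 2*e + 2 >= 3*e) and e + 2*val + 8 >= 0 must hold; in canonical form it is (2*data[val + 3] = 4 or e <= 2) and e + 2*val >= -8.
Before skip: (2*data[val + 3] = 4 or e <= 2) and e + 2*val >= -8
Before data[2] := q: (2*store(data, 2, q)[val + 3] = 4 or e <= 2) and e + 2*val >= -8
Before data[e + 2] := val: (2*store(store(data, e + 2, val), 2, q)[val + 3] = 4 or e <= 2) and e + 2*val >= -8
Answer: WP = (2*store(store(data, e + 2, val), 2, q)[val + 3] = 4 or e <= 2) and e + 2*val >= -8


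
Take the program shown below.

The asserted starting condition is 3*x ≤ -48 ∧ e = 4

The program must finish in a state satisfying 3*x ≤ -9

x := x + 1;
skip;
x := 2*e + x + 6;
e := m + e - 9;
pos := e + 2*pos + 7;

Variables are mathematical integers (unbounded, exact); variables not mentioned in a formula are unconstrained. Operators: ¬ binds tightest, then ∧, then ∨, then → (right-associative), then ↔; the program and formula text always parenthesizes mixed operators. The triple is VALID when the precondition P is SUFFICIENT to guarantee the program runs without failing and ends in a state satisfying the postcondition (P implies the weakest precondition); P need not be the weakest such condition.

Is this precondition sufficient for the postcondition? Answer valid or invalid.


Working backward. After the program, 3*x ≤ -9 must hold.
Before pos := e + 2*pos + 7: 3*x ≤ -9
Before e := m + e - 9: 3*x ≤ -9
Before x := 2*e + x + 6: 6*e + 3*x ≤ -27
Before skip: 6*e + 3*x ≤ -27
Before x := x + 1: 6*e + 3*x ≤ -30
The weakest precondition is 6*e + 3*x ≤ -30.
Check whether 3*x ≤ -48 ∧ e = 4 implies it.
Countermodel: at the initial state e = 4, x = -17, the precondition holds but the weakest precondition fails.
Answer: invalid


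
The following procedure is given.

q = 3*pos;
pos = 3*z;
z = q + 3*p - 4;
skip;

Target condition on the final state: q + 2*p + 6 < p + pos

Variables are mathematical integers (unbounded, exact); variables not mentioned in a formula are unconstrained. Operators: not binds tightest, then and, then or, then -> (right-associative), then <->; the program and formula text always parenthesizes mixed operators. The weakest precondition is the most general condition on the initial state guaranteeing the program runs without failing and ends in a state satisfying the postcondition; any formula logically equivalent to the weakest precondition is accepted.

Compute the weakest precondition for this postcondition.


Working backward. After the program, the postcondition q + 2*p + 6 < p + pos must hold; in canonical form it is p + q < pos - 6.
Before skip: p + q < pos - 6
Before z := q + 3*p - 4: p + q < pos - 6
Before pos := 3*z: p + q < 3*z - 6
Before q := 3*pos: p + 3*pos < 3*z - 6
Answer: WP = p + 3*pos < 3*z - 6


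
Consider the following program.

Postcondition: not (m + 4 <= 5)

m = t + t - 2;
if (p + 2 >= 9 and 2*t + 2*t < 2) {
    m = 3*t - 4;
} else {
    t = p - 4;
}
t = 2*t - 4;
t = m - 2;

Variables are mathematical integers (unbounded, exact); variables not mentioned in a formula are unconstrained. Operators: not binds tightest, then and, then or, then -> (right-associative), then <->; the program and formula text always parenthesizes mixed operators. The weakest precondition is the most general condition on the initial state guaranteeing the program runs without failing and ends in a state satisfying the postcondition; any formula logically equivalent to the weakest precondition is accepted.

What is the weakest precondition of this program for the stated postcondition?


Working backward. After the program, the postcondition not (m + 4 <= 5) must hold; in canonical form it is not (m <= 1).
Before t := m - 2: not (m <= 1)
Before t := 2*t - 4: not (m <= 1)
Then branch requires not (3*t <= 5); else branch requires not (m <= 1).
Before the if: ((p >= 7 and 4*t < 2) -> (not (3*t <= 5))) and ((not (p >= 7 and 4*t < 2)) -> (not (m <= 1)))
Before m := t + t - 2: ((p >= 7 and 4*t < 2) -> (not (3*t <= 5))) and ((not (p >= 7 and 4*t < 2)) -> (not (2*t <= 3)))
Answer: WP = ((p >= 7 and 4*t < 2) -> (not (3*t <= 5))) and ((not (p >= 7 and 4*t < 2)) -> (not (2*t <= 3)))


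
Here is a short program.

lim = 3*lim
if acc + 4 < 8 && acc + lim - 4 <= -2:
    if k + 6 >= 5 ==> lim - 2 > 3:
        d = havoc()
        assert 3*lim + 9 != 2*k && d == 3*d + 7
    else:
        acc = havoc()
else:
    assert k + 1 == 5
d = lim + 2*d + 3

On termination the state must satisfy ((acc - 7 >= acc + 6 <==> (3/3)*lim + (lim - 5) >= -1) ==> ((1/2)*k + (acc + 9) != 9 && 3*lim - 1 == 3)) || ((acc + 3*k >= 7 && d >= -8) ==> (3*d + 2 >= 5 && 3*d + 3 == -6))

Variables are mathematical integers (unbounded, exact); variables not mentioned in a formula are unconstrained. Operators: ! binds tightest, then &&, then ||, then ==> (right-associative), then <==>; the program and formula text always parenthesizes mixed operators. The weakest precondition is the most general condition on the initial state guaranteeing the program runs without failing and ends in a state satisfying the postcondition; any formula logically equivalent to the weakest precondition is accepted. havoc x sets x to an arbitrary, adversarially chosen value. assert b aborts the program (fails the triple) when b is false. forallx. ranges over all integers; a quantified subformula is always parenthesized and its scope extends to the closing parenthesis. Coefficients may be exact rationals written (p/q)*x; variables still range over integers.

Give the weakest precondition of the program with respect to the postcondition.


Working backward. After the program, the postcondition ((acc - 7 >= acc + 6 <==> (3/3)*lim + (lim - 5) >= -1) ==> ((1/2)*k + (acc + 9) != 9 && 3*lim - 1 == 3)) || ((acc + 3*k >= 7 && d >= -8) ==> (3*d + 2 >= 5 && 3*d + 3 == -6)) must hold; in canonical form it is ((!(2*lim >= 4)) ==> (acc + (1/2)*k != 0 && 3*lim == 4)) || ((acc + 3*k >= 7 && d >= -8) ==> (3*d >= 3 && 3*d == -9)).
Before d := lim + 2*d + 3: ((!(2*lim >= 4)) ==> (acc + (1/2)*k != 0 && 3*lim == 4)) || ((acc + 3*k >= 7 && 2*d + lim >= -11) ==> (6*d + 3*lim >= -6 && 6*d + 3*lim == -18))
Then branch requires ((k >= -1 ==> lim > 5) ==> (forall d_1. (3*lim != 2*k - 9 && 2*d_1 == -7 && (((!(2*lim >= 4)) ==> (acc + (1/2)*k != 0 && 3*lim == 4)) || ((acc + 3*k >= 7 && 2*d_1 + lim >= -11) ==> (6*d_1 + 3*lim >= -6 && 6*d_1 + 3*lim == -18)))))) && ((!(k >= -1 ==> lim > 5)) ==> (forall acc_1. (((!(2*lim >= 4)) ==> (acc_1 + (1/2)*k != 0 && 3*lim == 4)) || ((acc_1 + 3*k >= 7 && 2*d + lim >= -11) ==> (6*d + 3*lim >= -6 && 6*d + 3*lim == -18))))); else branch requires k == 4 && (((!(2*lim >= 4)) ==> (acc + (1/2)*k != 0 && 3*lim == 4)) || ((acc + 3*k >= 7 && 2*d + lim >= -11) ==> (6*d + 3*lim >= -6 && 6*d + 3*lim == -18))).
Before the if: ((acc < 4 && acc + lim <= 2) ==> (((k >= -1 ==> lim > 5) ==> (forall d_1. (3*lim != 2*k - 9 && 2*d_1 == -7 && (((!(2*lim >= 4)) ==> (acc + (1/2)*k != 0 && 3*lim == 4)) || ((acc + 3*k >= 7 && 2*d_1 + lim >= -11) ==> (6*d_1 + 3*lim >= -6 && 6*d_1 + 3*lim == -18)))))) && ((!(k >= -1 ==> lim > 5)) ==> (forall acc_1. (((!(2*lim >= 4)) ==> (acc_1 + (1/2)*k != 0 && 3*lim == 4)) || ((acc_1 + 3*k >= 7 && 2*d + lim >= -11) ==> (6*d + 3*lim >= -6 && 6*d + 3*lim == -18))))))) && ((!(acc < 4 && acc + lim <= 2)) ==> (k == 4 && (((!(2*lim >= 4)) ==> (acc + (1/2)*k != 0 && 3*lim == 4)) || ((acc + 3*k >= 7 && 2*d + lim >= -11) ==> (6*d + 3*lim >= -6 && 6*d + 3*lim == -18)))))
Before lim := 3*lim: ((acc < 4 && acc + 3*lim <= 2) ==> (((k >= -1 ==> 3*lim > 5) ==> (forall d_1. (9*lim != 2*k - 9 && 2*d_1 == -7 && (((!(6*lim >= 4)) ==> (acc + (1/2)*k != 0 && 9*lim == 4)) || ((acc + 3*k >= 7 && 2*d_1 + 3*lim >= -11) ==> (6*d_1 + 9*lim >= -6 && 6*d_1 + 9*lim == -18)))))) && ((!(k >= -1 ==> 3*lim > 5)) ==> (forall acc_1. (((!(6*lim >= 4)) ==> (acc_1 + (1/2)*k != 0 && 9*lim == 4)) || ((acc_1 + 3*k >= 7 && 2*d + 3*lim >= -11) ==> (6*d + 9*lim >= -6 && 6*d + 9*lim == -18))))))) && ((!(acc < 4 && acc + 3*lim <= 2)) ==> (k == 4 && (((!(6*lim >= 4)) ==> (acc + (1/2)*k != 0 && 9*lim == 4)) || ((acc + 3*k >= 7 && 2*d + 3*lim >= -11) ==> (6*d + 9*lim >= -6 && 6*d + 9*lim == -18)))))
Answer: WP = ((acc < 4 && acc + 3*lim <= 2) ==> (((k >= -1 ==> 3*lim > 5) ==> (forall d_1. (9*lim != 2*k - 9 && 2*d_1 == -7 && (((!(6*lim >= 4)) ==> (acc + (1/2)*k != 0 && 9*lim == 4)) || ((acc + 3*k >= 7 && 2*d_1 + 3*lim >= -11) ==> (6*d_1 + 9*lim >= -6 && 6*d_1 + 9*lim == -18)))))) && ((!(k >= -1 ==> 3*lim > 5)) ==> (forall acc_1. (((!(6*lim >= 4)) ==> (acc_1 + (1/2)*k != 0 && 9*lim == 4)) || ((acc_1 + 3*k >= 7 && 2*d + 3*lim >= -11) ==> (6*d + 9*lim >= -6 && 6*d + 9*lim == -18))))))) && ((!(acc < 4 && acc + 3*lim <= 2)) ==> (k == 4 && (((!(6*lim >= 4)) ==> (acc + (1/2)*k != 0 && 9*lim == 4)) || ((acc + 3*k >= 7 && 2*d + 3*lim >= -11) ==> (6*d + 9*lim >= -6 && 6*d + 9*lim == -18)))))


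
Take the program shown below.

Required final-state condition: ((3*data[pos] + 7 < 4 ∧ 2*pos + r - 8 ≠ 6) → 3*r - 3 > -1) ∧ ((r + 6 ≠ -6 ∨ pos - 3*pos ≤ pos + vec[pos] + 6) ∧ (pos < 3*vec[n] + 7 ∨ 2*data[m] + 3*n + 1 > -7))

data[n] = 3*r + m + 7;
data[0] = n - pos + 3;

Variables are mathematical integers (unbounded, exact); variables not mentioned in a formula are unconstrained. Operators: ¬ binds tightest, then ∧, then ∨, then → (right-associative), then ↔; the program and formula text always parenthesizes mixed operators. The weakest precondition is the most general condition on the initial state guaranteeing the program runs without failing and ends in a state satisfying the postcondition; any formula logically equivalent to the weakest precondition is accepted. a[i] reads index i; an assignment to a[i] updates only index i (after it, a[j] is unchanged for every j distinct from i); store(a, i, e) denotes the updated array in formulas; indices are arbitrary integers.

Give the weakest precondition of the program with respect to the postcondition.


Working backward. After the program, the postcondition ((3*data[pos] + 7 < 4 ∧ 2*pos + r - 8 ≠ 6) → 3*r - 3 > -1) ∧ ((r + 6 ≠ -6 ∨ pos - 3*pos ≤ pos + vec[pos] + 6) ∧ (pos < 3*vec[n] + 7 ∨ 2*data[m] + 3*n + 1 > -7)) must hold; in canonical form it is ((3*data[pos] < -3 ∧ 2*pos + r ≠ 14) → 3*r > 2) ∧ (r ≠ -12 ∨ vec[pos] + 3*pos ≥ -6) ∧ (pos < 3*vec[n] + 7 ∨ 2*data[m] + 3*n > -8).
Before data[0] := n - pos + 3: ((3*store(data, 0, n - pos + 3)[pos] < -3 ∧ 2*pos + r ≠ 14) → 3*r > 2) ∧ (r ≠ -12 ∨ vec[pos] + 3*pos ≥ -6) ∧ (pos < 3*vec[n] + 7 ∨ 2*store(data, 0, n - pos + 3)[m] + 3*n > -8)
Before data[n] := 3*r + m + 7: ((3*store(store(data, n, m + 3*r + 7), 0, n - pos + 3)[pos] < -3 ∧ 2*pos + r ≠ 14) → 3*r > 2) ∧ (r ≠ -12 ∨ vec[pos] + 3*pos ≥ -6) ∧ (pos < 3*vec[n] + 7 ∨ 2*store(store(data, n, m + 3*r + 7), 0, n - pos + 3)[m] + 3*n > -8)
Answer: WP = ((3*store(store(data, n, m + 3*r + 7), 0, n - pos + 3)[pos] < -3 ∧ 2*pos + r ≠ 14) → 3*r > 2) ∧ (r ≠ -12 ∨ vec[pos] + 3*pos ≥ -6) ∧ (pos < 3*vec[n] + 7 ∨ 2*store(store(data, n, m + 3*r + 7), 0, n - pos + 3)[m] + 3*n > -8)


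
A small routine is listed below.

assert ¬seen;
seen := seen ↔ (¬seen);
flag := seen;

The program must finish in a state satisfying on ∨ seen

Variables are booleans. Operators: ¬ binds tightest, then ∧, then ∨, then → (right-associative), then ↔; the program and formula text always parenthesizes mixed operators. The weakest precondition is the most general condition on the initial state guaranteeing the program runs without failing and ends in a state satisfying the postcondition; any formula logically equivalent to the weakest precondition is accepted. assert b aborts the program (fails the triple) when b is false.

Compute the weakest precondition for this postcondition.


Working backward. After the program, on ∨ seen must hold.
Before flag := seen: on ∨ seen
Before seen := seen ↔ (¬seen): on ∨ (seen ↔ (¬seen))
Before assert ¬seen: (¬seen) ∧ (on ∨ (seen ↔ (¬seen)))
Answer: WP = (¬seen) ∧ (on ∨ (seen ↔ (¬seen)))


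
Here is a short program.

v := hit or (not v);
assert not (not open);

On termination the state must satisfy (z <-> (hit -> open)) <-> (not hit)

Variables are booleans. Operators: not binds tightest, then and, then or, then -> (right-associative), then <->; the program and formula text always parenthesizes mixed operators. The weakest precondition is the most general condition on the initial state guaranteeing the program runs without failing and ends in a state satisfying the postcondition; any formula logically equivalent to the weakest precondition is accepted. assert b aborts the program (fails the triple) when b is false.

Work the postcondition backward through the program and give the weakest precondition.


Working backward. After the program, (z <-> (hit -> open)) <-> (not hit) must hold.
Before assert not (not open): open and ((z <-> (hit -> open)) <-> (not hit))
Before v := hit or (not v): open and ((z <-> (hit -> open)) <-> (not hit))
Answer: WP = open and ((z <-> (hit -> open)) <-> (not hit))


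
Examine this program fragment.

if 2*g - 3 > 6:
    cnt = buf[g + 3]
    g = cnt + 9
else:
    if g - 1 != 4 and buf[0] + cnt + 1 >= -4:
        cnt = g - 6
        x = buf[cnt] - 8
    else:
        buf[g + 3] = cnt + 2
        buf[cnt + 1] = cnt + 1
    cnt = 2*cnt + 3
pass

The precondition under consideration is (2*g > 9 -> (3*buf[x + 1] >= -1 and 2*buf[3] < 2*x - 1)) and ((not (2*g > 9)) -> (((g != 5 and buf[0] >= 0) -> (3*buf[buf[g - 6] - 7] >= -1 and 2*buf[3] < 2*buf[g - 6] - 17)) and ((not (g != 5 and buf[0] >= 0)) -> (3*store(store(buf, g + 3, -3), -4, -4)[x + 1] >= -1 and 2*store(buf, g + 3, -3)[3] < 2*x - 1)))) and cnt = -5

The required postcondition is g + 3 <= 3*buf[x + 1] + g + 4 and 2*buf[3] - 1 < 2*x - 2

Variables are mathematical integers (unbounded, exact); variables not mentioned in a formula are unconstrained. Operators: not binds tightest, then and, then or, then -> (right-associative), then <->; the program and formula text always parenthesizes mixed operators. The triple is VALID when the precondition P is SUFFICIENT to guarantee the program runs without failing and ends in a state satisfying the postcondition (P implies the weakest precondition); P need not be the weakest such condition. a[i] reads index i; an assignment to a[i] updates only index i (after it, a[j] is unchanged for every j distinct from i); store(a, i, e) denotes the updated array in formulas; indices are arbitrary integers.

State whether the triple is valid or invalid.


Working backward. After the program, the postcondition g + 3 <= 3*buf[x + 1] + g + 4 and 2*buf[3] - 1 < 2*x - 2 must hold; in canonical form it is 3*buf[x + 1] >= -1 and 2*buf[3] < 2*x - 1.
Before skip: 3*buf[x + 1] >= -1 and 2*buf[3] < 2*x - 1
Then branch requires 3*buf[x + 1] >= -1 and 2*buf[3] < 2*x - 1; else branch requires ((g != 5 and buf[0] + cnt >= -5) -> (3*buf[buf[g - 6] - 7] >= -1 and 2*buf[3] < 2*buf[g - 6] - 17)) and ((not (g != 5 and buf[0] + cnt >= -5)) -> (3*store(store(buf, g + 3, cnt + 2), cnt + 1, cnt + 1)[x + 1] >= -1 and 2*store(store(buf, g + 3, cnt + 2), cnt + 1, cnt + 1)[3] < 2*x - 1)).
Before the if: (2*g > 9 -> (3*buf[x + 1] >= -1 and 2*buf[3] < 2*x - 1)) and ((not (2*g > 9)) -> (((g != 5 and buf[0] + cnt >= -5) -> (3*buf[buf[g - 6] - 7] >= -1 and 2*buf[3] < 2*buf[g - 6] - 17)) and ((not (g != 5 and buf[0] + cnt >= -5)) -> (3*store(store(buf, g + 3, cnt + 2), cnt + 1, cnt + 1)[x + 1] >= -1 and 2*store(store(buf, g + 3, cnt + 2), cnt + 1, cnt + 1)[3] < 2*x - 1))))
The weakest precondition is (2*g > 9 -> (3*buf[x + 1] >= -1 and 2*buf[3] < 2*x - 1)) and ((not (2*g > 9)) -> (((g != 5 and buf[0] + cnt >= -5) -> (3*buf[buf[g - 6] - 7] >= -1 and 2*buf[3] < 2*buf[g - 6] - 17)) and ((not (g != 5 and buf[0] + cnt >= -5)) -> (3*store(store(buf, g + 3, cnt + 2), cnt + 1, cnt + 1)[x + 1] >= -1 and 2*store(store(buf, g + 3, cnt + 2), cnt + 1, cnt + 1)[3] < 2*x - 1)))).
Check whether (2*g > 9 -> (3*buf[x + 1] >= -1 and 2*buf[3] < 2*x - 1)) and ((not (2*g > 9)) -> (((g != 5 and buf[0] >= 0) -> (3*buf[buf[g - 6] - 7] >= -1 and 2*buf[3] < 2*buf[g - 6] - 17)) and ((not (g != 5 and buf[0] >= 0)) -> (3*store(store(buf, g + 3, -3), -4, -4)[x + 1] >= -1 and 2*store(buf, g + 3, -3)[3] < 2*x - 1)))) and cnt = -5 implies it.
Every state satisfying the precondition satisfies the weakest precondition: the implication holds.
Answer: valid


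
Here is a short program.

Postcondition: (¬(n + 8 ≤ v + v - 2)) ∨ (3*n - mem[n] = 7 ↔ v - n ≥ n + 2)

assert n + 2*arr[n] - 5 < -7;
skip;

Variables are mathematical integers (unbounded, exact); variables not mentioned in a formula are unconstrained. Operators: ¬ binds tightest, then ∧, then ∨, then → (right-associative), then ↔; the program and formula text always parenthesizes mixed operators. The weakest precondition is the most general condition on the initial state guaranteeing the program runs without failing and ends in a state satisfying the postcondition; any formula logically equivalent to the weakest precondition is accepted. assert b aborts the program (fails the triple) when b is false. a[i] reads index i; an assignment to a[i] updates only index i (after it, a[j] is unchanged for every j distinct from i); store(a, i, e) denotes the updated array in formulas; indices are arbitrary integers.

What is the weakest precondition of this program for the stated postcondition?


Working backward. After the program, the postcondition (¬(n + 8 ≤ v + v - 2)) ∨ (3*n - mem[n] = 7 ↔ v - n ≥ n + 2) must hold; in canonical form it is (¬(n ≤ 2*v - 10)) ∨ (3*n = mem[n] + 7 ↔ v ≥ 2*n + 2).
Before skip: (¬(n ≤ 2*v - 10)) ∨ (3*n = mem[n] + 7 ↔ v ≥ 2*n + 2)
Before assert n + 2*arr[n] - 5 < -7: 2*arr[n] + n < -2 ∧ ((¬(n ≤ 2*v - 10)) ∨ (3*n = mem[n] + 7 ↔ v ≥ 2*n + 2))
Answer: WP = 2*arr[n] + n < -2 ∧ ((¬(n ≤ 2*v - 10)) ∨ (3*n = mem[n] + 7 ↔ v ≥ 2*n + 2))
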